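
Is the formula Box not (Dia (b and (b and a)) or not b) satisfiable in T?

1. Box not (Dia (b and (b and a)) or not b), 0
2. not (Dia (b and (b and a)) or not b), 0
3. not Dia (b and (b and a)), 0
4. b, 0
5. not (b and (b and a)), 0
6. not (b and a), 0
7. not a, 0
Accessibility: 0R0

Satisfiable (open branch found)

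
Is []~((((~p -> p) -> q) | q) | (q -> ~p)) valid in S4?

Tableau for the negation ~[]~((((~p -> p) -> q) | q) | (q -> ~p)):
1. ~[]~((((~p -> p) -> q) | q) | (q -> ~p)), u
2. (((~p -> p) -> q) | q) | (q -> ~p), v
3. q -> ~p, v
4. ~p, v
Accessibility: uRu, uRv, vRv
The negation has an open branch (countermodel exists).

No, not valid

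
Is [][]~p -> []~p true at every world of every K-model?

Tableau for the negation ~([][]~p -> []~p):
1. ~([][]~p -> []~p), w0
2. [][]~p, w0
3. ~[]~p, w0
4. p, w1
5. []~p, w1
Accessibility: w0Rw1
The negation has an open branch (countermodel exists).

Not valid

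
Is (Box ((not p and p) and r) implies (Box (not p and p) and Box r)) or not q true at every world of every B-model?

Valid in B

Tableau for the negation not ((Box ((not p and p) and r) implies (Box (not p and p) and Box r)) or not q):
1. not ((Box ((not p and p) and r) implies (Box (not p and p) and Box r)) or not q), w0
2. not (Box ((not p and p) and r) implies (Box (not p and p) and Box r)), w0
3. q, w0
4. Box ((not p and p) and r), w0
5. not (Box (not p and p) and Box r), w0
6. (not p and p) and r, w0
7. not p and p, w0
8. r, w0
9. not p, w0
10. p, w0
Accessibility: w0Rw0
Branch closes: p and not p both at w0.
Every branch of the negation's tableau closes; the branch above is one of them.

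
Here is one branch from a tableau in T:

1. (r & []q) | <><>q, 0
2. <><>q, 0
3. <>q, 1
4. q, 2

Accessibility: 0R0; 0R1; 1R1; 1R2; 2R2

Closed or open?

No, open

No atom appears with both signs at the same world.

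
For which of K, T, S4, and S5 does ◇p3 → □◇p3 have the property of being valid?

S5

S4-tableau for the negation ¬(◇p3 → □◇p3):
1. ¬(◇p3 → □◇p3), 0
2. ◇p3, 0
3. ¬□◇p3, 0
4. p3, 1
5. ¬◇p3, 2
6. ¬p3, 2
Accessibility: 0R0, 0R1, 0R2, 1R1, 2R2
Complete open branch: countermodel on an S4-frame, so not valid in S4, nor in K, T (the same frame is also a K-frame and a T-frame).
S5-tableau for the negation ¬(◇p3 → □◇p3):
1. ¬(◇p3 → □◇p3), 0
2. ◇p3, 0
3. ¬□◇p3, 0
4. p3, 1
5. ¬◇p3, 2
6. ¬p3, 0
7. ¬p3, 1
Accessibility: 0R0, 0R1, 0R2, 1R0, 1R1, 1R2, 2R0, 2R1, 2R2
Branch closes: p3 and ¬p3 both at 1.
Every branch closes (one shown): valid in S5.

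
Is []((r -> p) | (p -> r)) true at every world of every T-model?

Tableau for the negation ~[]((r -> p) | (p -> r)):
1. ~[]((r -> p) | (p -> r)), 0
2. ~((r -> p) | (p -> r)), 1   [~[]-rule on 1: fresh world 1, 0R1]
3. ~(r -> p), 1   [~|-rule on 2]
4. ~(p -> r), 1   [~|-rule on 2]
5. r, 1   [~->-rule on 3]
6. ~p, 1   [~->-rule on 3]
7. p, 1   [~->-rule on 4]
8. ~r, 1   [~->-rule on 4]
Accessibility: 0R0, 0R1, 1R1
Branch closes: p and ~p both at 1.
All branches of the negation close; one closing branch shown above.

Valid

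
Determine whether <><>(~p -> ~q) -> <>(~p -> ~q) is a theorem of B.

No, not valid

Tableau for the negation ~(<><>(~p -> ~q) -> <>(~p -> ~q)):
1. ~(<><>(~p -> ~q) -> <>(~p -> ~q)), w0
2. <><>(~p -> ~q), w0
3. ~<>(~p -> ~q), w0
4. ~(~p -> ~q), w0
5. ~p, w0
6. q, w0
7. <>(~p -> ~q), w1
8. ~(~p -> ~q), w1
9. ~p, w1
10. q, w1
11. ~p -> ~q, w2
12. ~q, w2
Accessibility: w0Rw0, w0Rw1, w1Rw0, w1Rw1, w1Rw2, w2Rw1, w2Rw2
The negation has an open branch (countermodel exists).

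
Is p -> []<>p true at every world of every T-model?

Tableau for the negation ~(p -> []<>p):
1. ~(p -> []<>p), w0
2. p, w0
3. ~[]<>p, w0
4. ~<>p, w1
5. ~p, w1
Accessibility: w0Rw0, w0Rw1, w1Rw1
The negation has an open branch (countermodel exists).

Not valid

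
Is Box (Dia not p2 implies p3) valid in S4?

Not valid

Tableau for the negation not Box (Dia not p2 implies p3):
1. not Box (Dia not p2 implies p3), 0
2. not (Dia not p2 implies p3), 1   [neg-Box-rule on 1: fresh world 1, 0R1]
3. Dia not p2, 1   [neg-implies-rule on 2]
4. not p3, 1   [neg-implies-rule on 2]
5. not p2, 2   [Dia-rule on 3: fresh world 2, 1R2]
Accessibility: 0R0, 0R1, 0R2, 1R1, 1R2, 2R2
The negation has an open branch (countermodel exists).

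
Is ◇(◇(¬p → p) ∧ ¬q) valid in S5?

Invalid (countermodel exists)

Tableau for the negation ¬◇(◇(¬p → p) ∧ ¬q):
1. ¬◇(◇(¬p → p) ∧ ¬q), u
2. ¬(◇(¬p → p) ∧ ¬q), u   [¬◇-rule on 1 via uRu]
3. q, u   [¬∧-rule on 2 (branches; this branch)]
Accessibility: uRu
The negation has an open branch (countermodel exists).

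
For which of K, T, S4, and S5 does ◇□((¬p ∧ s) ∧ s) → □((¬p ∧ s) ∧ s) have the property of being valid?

S4-tableau for the negation ¬(◇□((¬p ∧ s) ∧ s) → □((¬p ∧ s) ∧ s)):
1. ¬(◇□((¬p ∧ s) ∧ s) → □((¬p ∧ s) ∧ s)), u
2. ◇□((¬p ∧ s) ∧ s), u
3. ¬□((¬p ∧ s) ∧ s), u
4. □((¬p ∧ s) ∧ s), v
5. (¬p ∧ s) ∧ s, v
6. ¬p ∧ s, v
7. s, v
8. ¬p, v
9. ¬((¬p ∧ s) ∧ s), w
10. ¬s, w
Accessibility: uRu, uRv, uRw, vRv, wRw
Complete open branch: countermodel on an S4-frame, so not valid in S4, nor in K, T (the same frame is also a K-frame and a T-frame).
S5-tableau for the negation ¬(◇□((¬p ∧ s) ∧ s) → □((¬p ∧ s) ∧ s)):
1. ¬(◇□((¬p ∧ s) ∧ s) → □((¬p ∧ s) ∧ s)), u
2. ◇□((¬p ∧ s) ∧ s), u
3. ¬□((¬p ∧ s) ∧ s), u
4. □((¬p ∧ s) ∧ s), v
5. (¬p ∧ s) ∧ s, u
6. ¬p ∧ s, u
7. s, u
8. ¬p, u
9. (¬p ∧ s) ∧ s, v
10. ¬p ∧ s, v
11. s, v
12. ¬p, v
13. ¬((¬p ∧ s) ∧ s), w
14. (¬p ∧ s) ∧ s, w
15. ¬p ∧ s, w
16. s, w
17. ¬p, w
18. ¬(¬p ∧ s), w
19. ¬s, w
Accessibility: uRu, uRv, uRw, vRu, vRv, vRw, wRu, wRv, wRw
Branch closes: s and ¬s both at w.
Every branch closes (one shown): valid in S5.

S5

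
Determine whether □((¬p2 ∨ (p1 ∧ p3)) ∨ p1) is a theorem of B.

Tableau for the negation ¬□((¬p2 ∨ (p1 ∧ p3)) ∨ p1):
1. ¬□((¬p2 ∨ (p1 ∧ p3)) ∨ p1), u
2. ¬((¬p2 ∨ (p1 ∧ p3)) ∨ p1), v
3. ¬(¬p2 ∨ (p1 ∧ p3)), v
4. ¬p1, v
5. p2, v
6. ¬(p1 ∧ p3), v
7. ¬p3, v
Accessibility: uRu, uRv, vRu, vRv
The negation has an open branch (countermodel exists).

No, not valid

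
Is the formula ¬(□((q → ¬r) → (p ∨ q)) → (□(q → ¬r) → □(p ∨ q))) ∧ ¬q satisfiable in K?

Unsatisfiable

1. ¬(□((q → ¬r) → (p ∨ q)) → (□(q → ¬r) → □(p ∨ q))) ∧ ¬q, w0
2. ¬(□((q → ¬r) → (p ∨ q)) → (□(q → ¬r) → □(p ∨ q))), w0
3. ¬q, w0
4. □((q → ¬r) → (p ∨ q)), w0
5. ¬(□(q → ¬r) → □(p ∨ q)), w0
6. □(q → ¬r), w0
7. ¬□(p ∨ q), w0
8. ¬(p ∨ q), w1
9. ¬p, w1
10. ¬q, w1
11. (q → ¬r) → (p ∨ q), w1
12. q → ¬r, w1
13. p ∨ q, w1
14. ¬r, w1
15. q, w1
Accessibility: w0Rw1
Branch closes: q and ¬q both at w1.
All branches of the tableau close; one closing branch shown above.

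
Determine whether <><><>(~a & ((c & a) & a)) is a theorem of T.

Tableau for the negation ~<><><>(~a & ((c & a) & a)):
1. ~<><><>(~a & ((c & a) & a)), 0
2. ~<><>(~a & ((c & a) & a)), 0   [~<>-rule on 1 via 0R0]
3. ~<>(~a & ((c & a) & a)), 0   [~<>-rule on 2 via 0R0]
4. ~(~a & ((c & a) & a)), 0   [~<>-rule on 3 via 0R0]
5. ~((c & a) & a), 0   [~&-rule on 4 (branches; this branch)]
6. ~a, 0   [~&-rule on 5 (branches; this branch)]
Accessibility: 0R0
The negation has an open branch (countermodel exists).

No, not valid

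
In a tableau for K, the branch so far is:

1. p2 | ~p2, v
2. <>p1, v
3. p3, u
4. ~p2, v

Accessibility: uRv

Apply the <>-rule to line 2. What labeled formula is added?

a fresh world w with vRw, and p1 at w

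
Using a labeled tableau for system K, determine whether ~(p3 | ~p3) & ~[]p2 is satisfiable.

1. ~(p3 | ~p3) & ~[]p2, u
2. ~(p3 | ~p3), u   [&-rule on 1]
3. ~[]p2, u   [&-rule on 1]
4. ~p3, u   [~|-rule on 2]
5. p3, u   [~|-rule on 2]
Branch closes: p3 and ~p3 both at u.
All branches of the tableau close; one closing branch shown above.

Unsatisfiable (every branch closes)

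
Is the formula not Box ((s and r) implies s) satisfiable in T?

Unsatisfiable

1. not Box ((s and r) implies s), w0
2. not ((s and r) implies s), w1
3. s and r, w1
4. not s, w1
5. s, w1
6. r, w1
Accessibility: w0Rw0, w0Rw1, w1Rw1
Branch closes: s and not s both at w1.
(One branch shown.) All branches close.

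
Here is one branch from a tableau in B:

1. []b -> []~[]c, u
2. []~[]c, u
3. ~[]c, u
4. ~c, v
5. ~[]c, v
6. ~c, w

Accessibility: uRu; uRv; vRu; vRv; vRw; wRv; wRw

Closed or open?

No atom appears with both signs at the same world.

Not closed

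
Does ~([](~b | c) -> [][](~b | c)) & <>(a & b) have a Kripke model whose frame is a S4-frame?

1. ~([](~b | c) -> [][](~b | c)) & <>(a & b), w0
2. ~([](~b | c) -> [][](~b | c)), w0   [&-rule on 1]
3. <>(a & b), w0   [&-rule on 1]
4. [](~b | c), w0   [~->-rule on 2]
5. ~[][](~b | c), w0   [~->-rule on 2]
6. ~b | c, w0   [[]-rule on 4 via w0Rw0]
7. c, w0   [|-rule on 6 (branches; this branch)]
8. a & b, w1   [<>-rule on 3: fresh world w1, w0Rw1]
9. a, w1   [&-rule on 8]
10. b, w1   [&-rule on 8]
11. ~b | c, w1   [[]-rule on 4 via w0Rw1]
12. c, w1   [|-rule on 11 (branches; this branch)]
13. ~[](~b | c), w2   [~[]-rule on 5: fresh world w2, w0Rw2]
14. ~b | c, w2   [[]-rule on 4 via w0Rw2]
15. c, w2   [|-rule on 14 (branches; this branch)]
16. ~(~b | c), w3   [~[]-rule on 13: fresh world w3, w2Rw3]
17. b, w3   [~|-rule on 16]
18. ~c, w3   [~|-rule on 16]
19. ~b | c, w3   [[]-rule on 4 via w0Rw3]
20. c, w3   [|-rule on 19 (branches; this branch)]
Accessibility: w0Rw0, w0Rw1, w0Rw2, w0Rw3, w1Rw1, w2Rw2, w2Rw3, w3Rw3
Branch closes: c and ~c both at w3.
Every branch closes; the branch above is one of them.

No, unsatisfiable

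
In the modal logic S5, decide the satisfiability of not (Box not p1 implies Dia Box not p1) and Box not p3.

Unsatisfiable (every branch closes)

1. not (Box not p1 implies Dia Box not p1) and Box not p3, w0
2. not (Box not p1 implies Dia Box not p1), w0
3. Box not p3, w0
4. Box not p1, w0
5. not Dia Box not p1, w0
6. not p3, w0
7. not p1, w0
8. not Box not p1, w0
9. p1, w1
10. not p3, w1
11. not p1, w1
Accessibility: w0Rw0, w0Rw1, w1Rw0, w1Rw1
Branch closes: p1 and not p1 both at w1.
All branches of the tableau close; one closing branch shown above.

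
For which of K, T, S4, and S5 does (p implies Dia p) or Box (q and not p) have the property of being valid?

T, S4, S5

K-tableau for the negation not ((p implies Dia p) or Box (q and not p)):
1. not ((p implies Dia p) or Box (q and not p)), 0
2. not (p implies Dia p), 0
3. not Box (q and not p), 0
4. p, 0
5. not Dia p, 0
6. not (q and not p), 1
7. not p, 1
8. not q, 1
Accessibility: 0R1
Complete open branch: countermodel on a K-frame, so not valid in K.
T-tableau for the negation not ((p implies Dia p) or Box (q and not p)):
1. not ((p implies Dia p) or Box (q and not p)), 0
2. not (p implies Dia p), 0
3. not Box (q and not p), 0
4. p, 0
5. not Dia p, 0
6. not p, 0
Accessibility: 0R0
Branch closes: p and not p both at 0.
Every branch closes (one shown): valid in T, hence also in S4, S5 (every theorem of T is a theorem of S4 and S5).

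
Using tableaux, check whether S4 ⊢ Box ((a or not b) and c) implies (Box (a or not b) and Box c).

Tableau for the negation not (Box ((a or not b) and c) implies (Box (a or not b) and Box c)):
1. not (Box ((a or not b) and c) implies (Box (a or not b) and Box c)), w0
2. Box ((a or not b) and c), w0
3. not (Box (a or not b) and Box c), w0
4. (a or not b) and c, w0
5. a or not b, w0
6. c, w0
7. not Box (a or not b), w0
8. not b, w0
9. not (a or not b), w1
10. not a, w1
11. b, w1
12. (a or not b) and c, w1
13. a or not b, w1
14. c, w1
15. not b, w1
Accessibility: w0Rw0, w0Rw1, w1Rw1
Branch closes: b and not b both at w1.
Every branch of the negation's tableau closes; the branch above is one of them.

Valid in S4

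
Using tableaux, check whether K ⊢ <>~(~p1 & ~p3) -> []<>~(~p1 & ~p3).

Tableau for the negation ~(<>~(~p1 & ~p3) -> []<>~(~p1 & ~p3)):
1. ~(<>~(~p1 & ~p3) -> []<>~(~p1 & ~p3)), 0
2. <>~(~p1 & ~p3), 0
3. ~[]<>~(~p1 & ~p3), 0
4. ~(~p1 & ~p3), 1
5. p3, 1
6. ~<>~(~p1 & ~p3), 2
Accessibility: 0R1, 0R2
The negation has an open branch (countermodel exists).

No, not valid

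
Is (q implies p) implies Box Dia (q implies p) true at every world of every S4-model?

Tableau for the negation not ((q implies p) implies Box Dia (q implies p)):
1. not ((q implies p) implies Box Dia (q implies p)), w0
2. q implies p, w0
3. not Box Dia (q implies p), w0
4. p, w0
5. not Dia (q implies p), w1
6. not (q implies p), w1
7. q, w1
8. not p, w1
Accessibility: w0Rw0, w0Rw1, w1Rw1
The negation has an open branch (countermodel exists).

Not valid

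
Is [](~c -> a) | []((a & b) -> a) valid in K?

Tableau for the negation ~([](~c -> a) | []((a & b) -> a)):
1. ~([](~c -> a) | []((a & b) -> a)), u
2. ~[](~c -> a), u   [~|-rule on 1]
3. ~[]((a & b) -> a), u   [~|-rule on 1]
4. ~(~c -> a), v   [~[]-rule on 2: fresh world v, uRv]
5. ~c, v   [~->-rule on 4]
6. ~a, v   [~->-rule on 4]
7. ~((a & b) -> a), w   [~[]-rule on 3: fresh world w, uRw]
8. a & b, w   [~->-rule on 7]
9. ~a, w   [~->-rule on 7]
10. a, w   [&-rule on 8]
11. b, w   [&-rule on 8]
Accessibility: uRv, uRw
Branch closes: a and ~a both at w.
Every branch of the negation's tableau closes; the branch above is one of them.

Valid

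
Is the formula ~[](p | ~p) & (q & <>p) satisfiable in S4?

Unsatisfiable

1. ~[](p | ~p) & (q & <>p), w0
2. ~[](p | ~p), w0   [&-rule on 1]
3. q & <>p, w0   [&-rule on 1]
4. q, w0   [&-rule on 3]
5. <>p, w0   [&-rule on 3]
6. ~(p | ~p), w1   [~[]-rule on 2: fresh world w1, w0Rw1]
7. ~p, w1   [~|-rule on 6]
8. p, w1   [~|-rule on 6]
Accessibility: w0Rw0, w0Rw1, w1Rw1
Branch closes: p and ~p both at w1.
All branches of the tableau close; one closing branch shown above.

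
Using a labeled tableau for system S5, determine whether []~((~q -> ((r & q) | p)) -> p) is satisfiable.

Satisfiable (open branch found)

1. []~((~q -> ((r & q) | p)) -> p), 0
2. ~((~q -> ((r & q) | p)) -> p), 0
3. ~q -> ((r & q) | p), 0
4. ~p, 0
5. (r & q) | p, 0
6. r & q, 0
7. r, 0
8. q, 0
Accessibility: 0R0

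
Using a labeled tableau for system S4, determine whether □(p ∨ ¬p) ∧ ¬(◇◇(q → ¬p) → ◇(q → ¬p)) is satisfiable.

1. □(p ∨ ¬p) ∧ ¬(◇◇(q → ¬p) → ◇(q → ¬p)), u
2. □(p ∨ ¬p), u   [∧-rule on 1]
3. ¬(◇◇(q → ¬p) → ◇(q → ¬p)), u   [∧-rule on 1]
4. ◇◇(q → ¬p), u   [¬→-rule on 3]
5. ¬◇(q → ¬p), u   [¬→-rule on 3]
6. p ∨ ¬p, u   [□-rule on 2 via uRu]
7. ¬(q → ¬p), u   [¬◇-rule on 5 via uRu]
8. q, u   [¬→-rule on 7]
9. p, u   [¬→-rule on 7]
10. ◇(q → ¬p), v   [◇-rule on 4: fresh world v, uRv]
11. p ∨ ¬p, v   [□-rule on 2 via uRv]
12. ¬(q → ¬p), v   [¬◇-rule on 5 via uRv]
13. q, v   [¬→-rule on 12]
14. p, v   [¬→-rule on 12]
15. q → ¬p, w   [◇-rule on 10: fresh world w, vRw]
16. p ∨ ¬p, w   [□-rule on 2 via uRw]
17. ¬(q → ¬p), w   [¬◇-rule on 5 via uRw]
18. q, w   [¬→-rule on 17]
19. p, w   [¬→-rule on 17]
20. ¬p, w   [→-rule on 15 (branches; this branch)]
Accessibility: uRu, uRv, uRw, vRv, vRw, wRw
Branch closes: p and ¬p both at w.
All branches of the tableau close; one closing branch shown above.

Unsatisfiable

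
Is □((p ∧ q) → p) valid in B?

Tableau for the negation ¬□((p ∧ q) → p):
1. ¬□((p ∧ q) → p), 0
2. ¬((p ∧ q) → p), 1
3. p ∧ q, 1
4. ¬p, 1
5. p, 1
6. q, 1
Accessibility: 0R0, 0R1, 1R0, 1R1
Branch closes: p and ¬p both at 1.
Every branch of the negation's tableau closes; the branch above is one of them.

Valid in B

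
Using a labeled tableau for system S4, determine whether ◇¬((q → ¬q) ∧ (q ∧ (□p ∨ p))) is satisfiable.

Satisfiable (open branch found)

1. ◇¬((q → ¬q) ∧ (q ∧ (□p ∨ p))), 0
2. ¬((q → ¬q) ∧ (q ∧ (□p ∨ p))), 1   [◇-rule on 1: fresh world 1, 0R1]
3. ¬(q ∧ (□p ∨ p)), 1   [¬∧-rule on 2 (branches; this branch)]
4. ¬(□p ∨ p), 1   [¬∧-rule on 3 (branches; this branch)]
5. ¬□p, 1   [¬∨-rule on 4]
6. ¬p, 1   [¬∨-rule on 4]
7. ¬p, 2   [¬□-rule on 5: fresh world 2, 1R2]
Accessibility: 0R0, 0R1, 0R2, 1R1, 1R2, 2R2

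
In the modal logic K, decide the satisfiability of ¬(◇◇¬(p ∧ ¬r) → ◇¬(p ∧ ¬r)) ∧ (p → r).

1. ¬(◇◇¬(p ∧ ¬r) → ◇¬(p ∧ ¬r)) ∧ (p → r), u
2. ¬(◇◇¬(p ∧ ¬r) → ◇¬(p ∧ ¬r)), u
3. p → r, u
4. ◇◇¬(p ∧ ¬r), u
5. ¬◇¬(p ∧ ¬r), u
6. r, u
7. ◇¬(p ∧ ¬r), v
8. p ∧ ¬r, v
9. p, v
10. ¬r, v
11. ¬(p ∧ ¬r), w
12. r, w
Accessibility: uRv, vRw

Satisfiable (open branch found)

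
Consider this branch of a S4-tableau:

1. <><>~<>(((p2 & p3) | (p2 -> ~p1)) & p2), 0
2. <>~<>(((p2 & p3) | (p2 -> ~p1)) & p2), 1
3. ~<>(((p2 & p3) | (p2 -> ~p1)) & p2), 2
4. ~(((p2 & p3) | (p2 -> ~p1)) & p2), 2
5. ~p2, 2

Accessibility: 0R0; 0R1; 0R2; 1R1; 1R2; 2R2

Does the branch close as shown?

Open

No world carries both an atom and its negation.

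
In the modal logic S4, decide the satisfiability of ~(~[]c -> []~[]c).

1. ~(~[]c -> []~[]c), 0
2. ~[]c, 0
3. ~[]~[]c, 0
4. ~c, 1
5. []c, 2
6. c, 2
Accessibility: 0R0, 0R1, 0R2, 1R1, 2R2

Satisfiable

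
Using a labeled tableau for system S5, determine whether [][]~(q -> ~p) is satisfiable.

1. [][]~(q -> ~p), u
2. []~(q -> ~p), u   [[]-rule on 1 via uRu]
3. ~(q -> ~p), u   [[]-rule on 2 via uRu]
4. q, u   [~->-rule on 3]
5. p, u   [~->-rule on 3]
Accessibility: uRu

Satisfiable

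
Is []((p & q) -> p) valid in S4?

Tableau for the negation ~[]((p & q) -> p):
1. ~[]((p & q) -> p), w0
2. ~((p & q) -> p), w1
3. p & q, w1
4. ~p, w1
5. p, w1
6. q, w1
Accessibility: w0Rw0, w0Rw1, w1Rw1
Branch closes: p and ~p both at w1.
Every branch of the negation's tableau closes; the branch above is one of them.

Valid in S4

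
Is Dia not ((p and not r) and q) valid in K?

Invalid (countermodel exists)

Tableau for the negation not Dia not ((p and not r) and q):
1. not Dia not ((p and not r) and q), u
The negation has an open branch (countermodel exists).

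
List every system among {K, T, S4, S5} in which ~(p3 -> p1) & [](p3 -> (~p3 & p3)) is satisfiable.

T-tableau for the formula:
1. ~(p3 -> p1) & [](p3 -> (~p3 & p3)), w0
2. ~(p3 -> p1), w0   [&-rule on 1]
3. [](p3 -> (~p3 & p3)), w0   [&-rule on 1]
4. p3, w0   [~->-rule on 2]
5. ~p1, w0   [~->-rule on 2]
6. p3 -> (~p3 & p3), w0   [[]-rule on 3 via w0Rw0]
7. ~p3 & p3, w0   [->-rule on 6 (branches; this branch)]
8. ~p3, w0   [&-rule on 7]
Accessibility: w0Rw0
Branch closes: p3 and ~p3 both at w0.
Every branch closes (one shown): unsatisfiable in T, hence also in S4, S5 (every S4/S5-frame is a T-frame).
K-tableau for the formula:
1. ~(p3 -> p1) & [](p3 -> (~p3 & p3)), w0
2. ~(p3 -> p1), w0   [&-rule on 1]
3. [](p3 -> (~p3 & p3)), w0   [&-rule on 1]
4. p3, w0   [~->-rule on 2]
5. ~p1, w0   [~->-rule on 2]
Complete open branch: satisfiable in K.

K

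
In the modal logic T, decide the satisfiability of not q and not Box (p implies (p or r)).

Unsatisfiable (every branch closes)

1. not q and not Box (p implies (p or r)), w0
2. not q, w0
3. not Box (p implies (p or r)), w0
4. not (p implies (p or r)), w1
5. p, w1
6. not (p or r), w1
7. not p, w1
8. not r, w1
Accessibility: w0Rw0, w0Rw1, w1Rw1
Branch closes: p and not p both at w1.
Every branch closes; the branch above is one of them.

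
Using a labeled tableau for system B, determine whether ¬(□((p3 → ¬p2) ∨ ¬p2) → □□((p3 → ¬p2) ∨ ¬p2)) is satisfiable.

1. ¬(□((p3 → ¬p2) ∨ ¬p2) → □□((p3 → ¬p2) ∨ ¬p2)), 0
2. □((p3 → ¬p2) ∨ ¬p2), 0   [¬→-rule on 1]
3. ¬□□((p3 → ¬p2) ∨ ¬p2), 0   [¬→-rule on 1]
4. (p3 → ¬p2) ∨ ¬p2, 0   [□-rule on 2 via 0R0]
5. ¬p2, 0   [∨-rule on 4 (branches; this branch)]
6. ¬□((p3 → ¬p2) ∨ ¬p2), 1   [¬□-rule on 3: fresh world 1, 0R1]
7. (p3 → ¬p2) ∨ ¬p2, 1   [□-rule on 2 via 0R1]
8. ¬p2, 1   [∨-rule on 7 (branches; this branch)]
9. ¬((p3 → ¬p2) ∨ ¬p2), 2   [¬□-rule on 6: fresh world 2, 1R2]
10. ¬(p3 → ¬p2), 2   [¬∨-rule on 9]
11. p2, 2   [¬∨-rule on 9]
12. p3, 2   [¬→-rule on 10]
Accessibility: 0R0, 0R1, 1R0, 1R1, 1R2, 2R1, 2R2

Satisfiable (open branch found)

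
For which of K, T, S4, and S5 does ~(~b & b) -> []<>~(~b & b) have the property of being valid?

T, S4, S5

K-tableau for the negation ~(~(~b & b) -> []<>~(~b & b)):
1. ~(~(~b & b) -> []<>~(~b & b)), w0
2. ~(~b & b), w0   [~->-rule on 1]
3. ~[]<>~(~b & b), w0   [~->-rule on 1]
4. ~b, w0   [~&-rule on 2 (branches; this branch)]
5. ~<>~(~b & b), w1   [~[]-rule on 3: fresh world w1, w0Rw1]
Accessibility: w0Rw1
Complete open branch: countermodel on a K-frame, so not valid in K.
T-tableau for the negation ~(~(~b & b) -> []<>~(~b & b)):
1. ~(~(~b & b) -> []<>~(~b & b)), w0
2. ~(~b & b), w0   [~->-rule on 1]
3. ~[]<>~(~b & b), w0   [~->-rule on 1]
4. ~b, w0   [~&-rule on 2 (branches; this branch)]
5. ~<>~(~b & b), w1   [~[]-rule on 3: fresh world w1, w0Rw1]
6. ~b & b, w1   [~<>-rule on 5 via w1Rw1]
7. ~b, w1   [&-rule on 6]
8. b, w1   [&-rule on 6]
Accessibility: w0Rw0, w0Rw1, w1Rw1
Branch closes: b and ~b both at w1.
Every branch closes (one shown): valid in T, hence also in S4, S5 (every theorem of T is a theorem of S4 and S5).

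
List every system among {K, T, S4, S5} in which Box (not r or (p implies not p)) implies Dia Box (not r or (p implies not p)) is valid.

T-tableau for the negation not (Box (not r or (p implies not p)) implies Dia Box (not r or (p implies not p))):
1. not (Box (not r or (p implies not p)) implies Dia Box (not r or (p implies not p))), u
2. Box (not r or (p implies not p)), u   [neg-implies-rule on 1]
3. not Dia Box (not r or (p implies not p)), u   [neg-implies-rule on 1]
4. not r or (p implies not p), u   [Box-rule on 2 via uRu]
5. not Box (not r or (p implies not p)), u   [neg-Dia-rule on 3 via uRu]
6. p implies not p, u   [or-rule on 4 (branches; this branch)]
7. not p, u   [implies-rule on 6 (branches; this branch)]
8. not (not r or (p implies not p)), v   [neg-Box-rule on 5: fresh world v, uRv]
9. r, v   [neg-or-rule on 8]
10. not (p implies not p), v   [neg-or-rule on 8]
11. p, v   [neg-implies-rule on 10]
12. not r or (p implies not p), v   [Box-rule on 2 via uRv]
13. not Box (not r or (p implies not p)), v   [neg-Dia-rule on 3 via uRv]
14. p implies not p, v   [or-rule on 12 (branches; this branch)]
15. not p, v   [implies-rule on 14 (branches; this branch)]
Accessibility: uRu, uRv, vRv
Branch closes: p and not p both at v.
Every branch closes (one shown): valid in T, hence also in S4, S5 (every theorem of T is a theorem of S4 and S5).
K-tableau for the negation not (Box (not r or (p implies not p)) implies Dia Box (not r or (p implies not p))):
1. not (Box (not r or (p implies not p)) implies Dia Box (not r or (p implies not p))), u
2. Box (not r or (p implies not p)), u   [neg-implies-rule on 1]
3. not Dia Box (not r or (p implies not p)), u   [neg-implies-rule on 1]
Complete open branch: countermodel on a K-frame, so not valid in K.

T, S4, S5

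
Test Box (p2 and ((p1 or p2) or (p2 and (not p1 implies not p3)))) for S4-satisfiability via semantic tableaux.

1. Box (p2 and ((p1 or p2) or (p2 and (not p1 implies not p3)))), u
2. p2 and ((p1 or p2) or (p2 and (not p1 implies not p3))), u   [Box-rule on 1 via uRu]
3. p2, u   [and-rule on 2]
4. (p1 or p2) or (p2 and (not p1 implies not p3)), u   [and-rule on 2]
5. p2 and (not p1 implies not p3), u   [or-rule on 4 (branches; this branch)]
6. not p1 implies not p3, u   [and-rule on 5]
7. not p3, u   [implies-rule on 6 (branches; this branch)]
Accessibility: uRu

Yes, satisfiable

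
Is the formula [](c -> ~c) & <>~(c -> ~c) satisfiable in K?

Unsatisfiable

1. [](c -> ~c) & <>~(c -> ~c), u
2. [](c -> ~c), u   [&-rule on 1]
3. <>~(c -> ~c), u   [&-rule on 1]
4. ~(c -> ~c), v   [<>-rule on 3: fresh world v, uRv]
5. c, v   [~->-rule on 4]
6. c -> ~c, v   [[]-rule on 2 via uRv]
7. ~c, v   [->-rule on 6 (branches; this branch)]
Accessibility: uRv
Branch closes: c and ~c both at v.
All branches of the tableau close; one closing branch shown above.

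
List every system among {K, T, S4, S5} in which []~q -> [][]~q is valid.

S4, S5

T-tableau for the negation ~([]~q -> [][]~q):
1. ~([]~q -> [][]~q), w0
2. []~q, w0   [~->-rule on 1]
3. ~[][]~q, w0   [~->-rule on 1]
4. ~q, w0   [[]-rule on 2 via w0Rw0]
5. ~[]~q, w1   [~[]-rule on 3: fresh world w1, w0Rw1]
6. ~q, w1   [[]-rule on 2 via w0Rw1]
7. q, w2   [~[]-rule on 5: fresh world w2, w1Rw2]
Accessibility: w0Rw0, w0Rw1, w1Rw1, w1Rw2, w2Rw2
Complete open branch: countermodel on a T-frame, so not valid in T, nor in K (the same frame is also a K-frame).
S4-tableau for the negation ~([]~q -> [][]~q):
1. ~([]~q -> [][]~q), w0
2. []~q, w0   [~->-rule on 1]
3. ~[][]~q, w0   [~->-rule on 1]
4. ~q, w0   [[]-rule on 2 via w0Rw0]
5. ~[]~q, w1   [~[]-rule on 3: fresh world w1, w0Rw1]
6. ~q, w1   [[]-rule on 2 via w0Rw1]
7. q, w2   [~[]-rule on 5: fresh world w2, w1Rw2]
8. ~q, w2   [[]-rule on 2 via w0Rw2]
Accessibility: w0Rw0, w0Rw1, w0Rw2, w1Rw1, w1Rw2, w2Rw2
Branch closes: q and ~q both at w2.
Every branch closes (one shown): valid in S4, hence also in S5 (every theorem of S4 is a theorem of S5).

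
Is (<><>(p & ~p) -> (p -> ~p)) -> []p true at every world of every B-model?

Tableau for the negation ~((<><>(p & ~p) -> (p -> ~p)) -> []p):
1. ~((<><>(p & ~p) -> (p -> ~p)) -> []p), u
2. <><>(p & ~p) -> (p -> ~p), u
3. ~[]p, u
4. p -> ~p, u
5. ~p, u
6. ~p, v
Accessibility: uRu, uRv, vRu, vRv
The negation has an open branch (countermodel exists).

Invalid (countermodel exists)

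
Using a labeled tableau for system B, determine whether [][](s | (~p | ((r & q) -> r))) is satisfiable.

1. [][](s | (~p | ((r & q) -> r))), 0
2. [](s | (~p | ((r & q) -> r))), 0
3. s | (~p | ((r & q) -> r)), 0
4. ~p | ((r & q) -> r), 0
5. (r & q) -> r, 0
6. r, 0
Accessibility: 0R0

Satisfiable (open branch found)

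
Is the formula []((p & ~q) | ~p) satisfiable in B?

1. []((p & ~q) | ~p), 0
2. (p & ~q) | ~p, 0
3. ~p, 0
Accessibility: 0R0

Satisfiable (open branch found)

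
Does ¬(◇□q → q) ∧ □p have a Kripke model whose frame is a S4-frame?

Yes, satisfiable

1. ¬(◇□q → q) ∧ □p, 0
2. ¬(◇□q → q), 0
3. □p, 0
4. ◇□q, 0
5. ¬q, 0
6. p, 0
7. □q, 1
8. p, 1
9. q, 1
Accessibility: 0R0, 0R1, 1R1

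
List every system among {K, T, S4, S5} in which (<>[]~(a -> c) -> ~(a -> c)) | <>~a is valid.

S5

S4-tableau for the negation ~((<>[]~(a -> c) -> ~(a -> c)) | <>~a):
1. ~((<>[]~(a -> c) -> ~(a -> c)) | <>~a), u
2. ~(<>[]~(a -> c) -> ~(a -> c)), u
3. ~<>~a, u
4. <>[]~(a -> c), u
5. a -> c, u
6. a, u
7. c, u
8. []~(a -> c), v
9. a, v
10. ~(a -> c), v
11. ~c, v
Accessibility: uRu, uRv, vRv
Complete open branch: countermodel on an S4-frame, so not valid in S4, nor in K, T (the same frame is also a K-frame and a T-frame).
S5-tableau for the negation ~((<>[]~(a -> c) -> ~(a -> c)) | <>~a):
1. ~((<>[]~(a -> c) -> ~(a -> c)) | <>~a), u
2. ~(<>[]~(a -> c) -> ~(a -> c)), u
3. ~<>~a, u
4. <>[]~(a -> c), u
5. a -> c, u
6. a, u
7. c, u
8. []~(a -> c), v
9. a, v
10. ~(a -> c), u
11. ~c, u
Accessibility: uRu, uRv, vRu, vRv
Branch closes: c and ~c both at u.
Every branch closes (one shown): valid in S5.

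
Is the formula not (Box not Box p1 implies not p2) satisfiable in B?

Yes, satisfiable

1. not (Box not Box p1 implies not p2), w0
2. Box not Box p1, w0
3. p2, w0
4. not Box p1, w0
5. not p1, w1
6. not Box p1, w1
7. not p1, w2
Accessibility: w0Rw0, w0Rw1, w1Rw0, w1Rw1, w1Rw2, w2Rw1, w2Rw2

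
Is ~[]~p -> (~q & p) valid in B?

Tableau for the negation ~(~[]~p -> (~q & p)):
1. ~(~[]~p -> (~q & p)), w0
2. ~[]~p, w0   [~->-rule on 1]
3. ~(~q & p), w0   [~->-rule on 1]
4. ~p, w0   [~&-rule on 3 (branches; this branch)]
5. p, w1   [~[]-rule on 2: fresh world w1, w0Rw1]
Accessibility: w0Rw0, w0Rw1, w1Rw0, w1Rw1
The negation has an open branch (countermodel exists).

Not valid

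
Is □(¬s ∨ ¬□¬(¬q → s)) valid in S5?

Valid in S5

Tableau for the negation ¬□(¬s ∨ ¬□¬(¬q → s)):
1. ¬□(¬s ∨ ¬□¬(¬q → s)), w0
2. ¬(¬s ∨ ¬□¬(¬q → s)), w1
3. s, w1
4. □¬(¬q → s), w1
5. ¬(¬q → s), w0
6. ¬q, w0
7. ¬s, w0
8. ¬(¬q → s), w1
9. ¬q, w1
10. ¬s, w1
Accessibility: w0Rw0, w0Rw1, w1Rw0, w1Rw1
Branch closes: s and ¬s both at w1.
All branches of the negation close; one closing branch shown above.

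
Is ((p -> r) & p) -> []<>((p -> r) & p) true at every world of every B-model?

Tableau for the negation ~(((p -> r) & p) -> []<>((p -> r) & p)):
1. ~(((p -> r) & p) -> []<>((p -> r) & p)), 0
2. (p -> r) & p, 0
3. ~[]<>((p -> r) & p), 0
4. p -> r, 0
5. p, 0
6. r, 0
7. ~<>((p -> r) & p), 1
8. ~((p -> r) & p), 0
9. ~((p -> r) & p), 1
10. ~(p -> r), 0
11. ~r, 0
Accessibility: 0R0, 0R1, 1R0, 1R1
Branch closes: r and ~r both at 0.
Every branch of the negation's tableau closes; the branch above is one of them.

Yes, valid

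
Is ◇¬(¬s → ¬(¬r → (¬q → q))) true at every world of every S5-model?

Tableau for the negation ¬◇¬(¬s → ¬(¬r → (¬q → q))):
1. ¬◇¬(¬s → ¬(¬r → (¬q → q))), u
2. ¬s → ¬(¬r → (¬q → q)), u
3. ¬(¬r → (¬q → q)), u
4. ¬r, u
5. ¬(¬q → q), u
6. ¬q, u
Accessibility: uRu
The negation has an open branch (countermodel exists).

Not valid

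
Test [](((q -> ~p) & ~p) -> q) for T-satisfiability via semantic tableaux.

1. [](((q -> ~p) & ~p) -> q), u
2. ((q -> ~p) & ~p) -> q, u
3. q, u
Accessibility: uRu

Satisfiable (open branch found)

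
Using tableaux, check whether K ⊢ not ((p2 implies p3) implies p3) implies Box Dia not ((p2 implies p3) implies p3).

Tableau for the negation not (not ((p2 implies p3) implies p3) implies Box Dia not ((p2 implies p3) implies p3)):
1. not (not ((p2 implies p3) implies p3) implies Box Dia not ((p2 implies p3) implies p3)), 0
2. not ((p2 implies p3) implies p3), 0
3. not Box Dia not ((p2 implies p3) implies p3), 0
4. p2 implies p3, 0
5. not p3, 0
6. not p2, 0
7. not Dia not ((p2 implies p3) implies p3), 1
Accessibility: 0R1
The negation has an open branch (countermodel exists).

No, not valid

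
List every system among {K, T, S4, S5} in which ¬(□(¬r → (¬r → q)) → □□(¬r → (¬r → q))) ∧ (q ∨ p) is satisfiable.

K, T

S4-tableau for the formula:
1. ¬(□(¬r → (¬r → q)) → □□(¬r → (¬r → q))) ∧ (q ∨ p), u
2. ¬(□(¬r → (¬r → q)) → □□(¬r → (¬r → q))), u   [∧-rule on 1]
3. q ∨ p, u   [∧-rule on 1]
4. □(¬r → (¬r → q)), u   [¬→-rule on 2]
5. ¬□□(¬r → (¬r → q)), u   [¬→-rule on 2]
6. ¬r → (¬r → q), u   [□-rule on 4 via uRu]
7. p, u   [∨-rule on 3 (branches; this branch)]
8. ¬r → q, u   [→-rule on 6 (branches; this branch)]
9. q, u   [→-rule on 8 (branches; this branch)]
10. ¬□(¬r → (¬r → q)), v   [¬□-rule on 5: fresh world v, uRv]
11. ¬r → (¬r → q), v   [□-rule on 4 via uRv]
12. ¬r → q, v   [→-rule on 11 (branches; this branch)]
13. q, v   [→-rule on 12 (branches; this branch)]
14. ¬(¬r → (¬r → q)), w   [¬□-rule on 10: fresh world w, vRw]
15. ¬r, w   [¬→-rule on 14]
16. ¬(¬r → q), w   [¬→-rule on 14]
17. ¬q, w   [¬→-rule on 16]
18. ¬r → (¬r → q), w   [□-rule on 4 via uRw]
19. ¬r → q, w   [→-rule on 18 (branches; this branch)]
20. q, w   [→-rule on 19 (branches; this branch)]
Accessibility: uRu, uRv, uRw, vRv, vRw, wRw
Branch closes: q and ¬q both at w.
Every branch closes (one shown): unsatisfiable in S4, hence also in S5 (every S5-frame is an S4-frame).
T-tableau for the formula:
1. ¬(□(¬r → (¬r → q)) → □□(¬r → (¬r → q))) ∧ (q ∨ p), u
2. ¬(□(¬r → (¬r → q)) → □□(¬r → (¬r → q))), u   [∧-rule on 1]
3. q ∨ p, u   [∧-rule on 1]
4. □(¬r → (¬r → q)), u   [¬→-rule on 2]
5. ¬□□(¬r → (¬r → q)), u   [¬→-rule on 2]
6. ¬r → (¬r → q), u   [□-rule on 4 via uRu]
7. p, u   [∨-rule on 3 (branches; this branch)]
8. ¬r → q, u   [→-rule on 6 (branches; this branch)]
9. q, u   [→-rule on 8 (branches; this branch)]
10. ¬□(¬r → (¬r → q)), v   [¬□-rule on 5: fresh world v, uRv]
11. ¬r → (¬r → q), v   [□-rule on 4 via uRv]
12. ¬r → q, v   [→-rule on 11 (branches; this branch)]
13. q, v   [→-rule on 12 (branches; this branch)]
14. ¬(¬r → (¬r → q)), w   [¬□-rule on 10: fresh world w, vRw]
15. ¬r, w   [¬→-rule on 14]
16. ¬(¬r → q), w   [¬→-rule on 14]
17. ¬q, w   [¬→-rule on 16]
Accessibility: uRu, uRv, vRv, vRw, wRw
Complete open branch: satisfiable in T, hence also in K (this T-model is also a K-model).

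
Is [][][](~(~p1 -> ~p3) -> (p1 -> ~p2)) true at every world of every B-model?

Valid

Tableau for the negation ~[][][](~(~p1 -> ~p3) -> (p1 -> ~p2)):
1. ~[][][](~(~p1 -> ~p3) -> (p1 -> ~p2)), u
2. ~[][](~(~p1 -> ~p3) -> (p1 -> ~p2)), v
3. ~[](~(~p1 -> ~p3) -> (p1 -> ~p2)), w
4. ~(~(~p1 -> ~p3) -> (p1 -> ~p2)), x
5. ~(~p1 -> ~p3), x
6. ~(p1 -> ~p2), x
7. ~p1, x
8. p3, x
9. p1, x
10. p2, x
Accessibility: uRu, uRv, vRu, vRv, vRw, wRv, wRw, wRx, xRw, xRx
Branch closes: p1 and ~p1 both at x.
All branches of the negation close; one closing branch shown above.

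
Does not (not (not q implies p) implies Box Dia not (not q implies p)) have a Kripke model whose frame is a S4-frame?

Satisfiable (open branch found)

1. not (not (not q implies p) implies Box Dia not (not q implies p)), 0
2. not (not q implies p), 0   [neg-implies-rule on 1]
3. not Box Dia not (not q implies p), 0   [neg-implies-rule on 1]
4. not q, 0   [neg-implies-rule on 2]
5. not p, 0   [neg-implies-rule on 2]
6. not Dia not (not q implies p), 1   [neg-Box-rule on 3: fresh world 1, 0R1]
7. not q implies p, 1   [neg-Dia-rule on 6 via 1R1]
8. p, 1   [implies-rule on 7 (branches; this branch)]
Accessibility: 0R0, 0R1, 1R1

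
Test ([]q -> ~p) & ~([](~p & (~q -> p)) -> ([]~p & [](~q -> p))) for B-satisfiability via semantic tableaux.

Unsatisfiable

1. ([]q -> ~p) & ~([](~p & (~q -> p)) -> ([]~p & [](~q -> p))), u
2. []q -> ~p, u   [&-rule on 1]
3. ~([](~p & (~q -> p)) -> ([]~p & [](~q -> p))), u   [&-rule on 1]
4. [](~p & (~q -> p)), u   [~->-rule on 3]
5. ~([]~p & [](~q -> p)), u   [~->-rule on 3]
6. ~p & (~q -> p), u   [[]-rule on 4 via uRu]
7. ~p, u   [&-rule on 6]
8. ~q -> p, u   [&-rule on 6]
9. ~[](~q -> p), u   [~&-rule on 5 (branches; this branch)]
10. q, u   [->-rule on 8 (branches; this branch)]
11. ~(~q -> p), v   [~[]-rule on 9: fresh world v, uRv]
12. ~q, v   [~->-rule on 11]
13. ~p, v   [~->-rule on 11]
14. ~p & (~q -> p), v   [[]-rule on 4 via uRv]
15. ~q -> p, v   [&-rule on 14]
16. p, v   [->-rule on 15 (branches; this branch)]
Accessibility: uRu, uRv, vRu, vRv
Branch closes: p and ~p both at v.
Every branch closes; the branch above is one of them.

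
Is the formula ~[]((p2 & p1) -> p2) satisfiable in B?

Unsatisfiable (every branch closes)

1. ~[]((p2 & p1) -> p2), 0
2. ~((p2 & p1) -> p2), 1   [~[]-rule on 1: fresh world 1, 0R1]
3. p2 & p1, 1   [~->-rule on 2]
4. ~p2, 1   [~->-rule on 2]
5. p2, 1   [&-rule on 3]
6. p1, 1   [&-rule on 3]
Accessibility: 0R0, 0R1, 1R0, 1R1
Branch closes: p2 and ~p2 both at 1.
(One branch shown.) All branches close.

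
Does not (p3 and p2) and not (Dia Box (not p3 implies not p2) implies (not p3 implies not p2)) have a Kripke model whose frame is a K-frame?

Yes, satisfiable

1. not (p3 and p2) and not (Dia Box (not p3 implies not p2) implies (not p3 implies not p2)), u
2. not (p3 and p2), u
3. not (Dia Box (not p3 implies not p2) implies (not p3 implies not p2)), u
4. Dia Box (not p3 implies not p2), u
5. not (not p3 implies not p2), u
6. not p3, u
7. p2, u
8. Box (not p3 implies not p2), v
Accessibility: uRv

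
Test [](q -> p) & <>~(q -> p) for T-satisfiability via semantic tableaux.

1. [](q -> p) & <>~(q -> p), w0
2. [](q -> p), w0   [&-rule on 1]
3. <>~(q -> p), w0   [&-rule on 1]
4. q -> p, w0   [[]-rule on 2 via w0Rw0]
5. p, w0   [->-rule on 4 (branches; this branch)]
6. ~(q -> p), w1   [<>-rule on 3: fresh world w1, w0Rw1]
7. q, w1   [~->-rule on 6]
8. ~p, w1   [~->-rule on 6]
9. q -> p, w1   [[]-rule on 2 via w0Rw1]
10. p, w1   [->-rule on 9 (branches; this branch)]
Accessibility: w0Rw0, w0Rw1, w1Rw1
Branch closes: p and ~p both at w1.
Every branch closes; the branch above is one of them.

Unsatisfiable (every branch closes)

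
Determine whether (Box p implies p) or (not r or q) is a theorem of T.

Tableau for the negation not ((Box p implies p) or (not r or q)):
1. not ((Box p implies p) or (not r or q)), w0
2. not (Box p implies p), w0
3. not (not r or q), w0
4. Box p, w0
5. not p, w0
6. r, w0
7. not q, w0
8. p, w0
Accessibility: w0Rw0
Branch closes: p and not p both at w0.
All branches of the negation close; one closing branch shown above.

Valid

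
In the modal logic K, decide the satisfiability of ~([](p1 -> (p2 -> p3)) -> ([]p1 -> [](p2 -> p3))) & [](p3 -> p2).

Unsatisfiable (every branch closes)

1. ~([](p1 -> (p2 -> p3)) -> ([]p1 -> [](p2 -> p3))) & [](p3 -> p2), 0
2. ~([](p1 -> (p2 -> p3)) -> ([]p1 -> [](p2 -> p3))), 0
3. [](p3 -> p2), 0
4. [](p1 -> (p2 -> p3)), 0
5. ~([]p1 -> [](p2 -> p3)), 0
6. []p1, 0
7. ~[](p2 -> p3), 0
8. ~(p2 -> p3), 1
9. p2, 1
10. ~p3, 1
11. p3 -> p2, 1
12. p1 -> (p2 -> p3), 1
13. p1, 1
14. p2 -> p3, 1
15. p3, 1
Accessibility: 0R1
Branch closes: p3 and ~p3 both at 1.
All branches of the tableau close; one closing branch shown above.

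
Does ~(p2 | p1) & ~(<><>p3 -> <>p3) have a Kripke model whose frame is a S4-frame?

Unsatisfiable (every branch closes)

1. ~(p2 | p1) & ~(<><>p3 -> <>p3), 0
2. ~(p2 | p1), 0   [&-rule on 1]
3. ~(<><>p3 -> <>p3), 0   [&-rule on 1]
4. ~p2, 0   [~|-rule on 2]
5. ~p1, 0   [~|-rule on 2]
6. <><>p3, 0   [~->-rule on 3]
7. ~<>p3, 0   [~->-rule on 3]
8. ~p3, 0   [~<>-rule on 7 via 0R0]
9. <>p3, 1   [<>-rule on 6: fresh world 1, 0R1]
10. ~p3, 1   [~<>-rule on 7 via 0R1]
11. p3, 2   [<>-rule on 9: fresh world 2, 1R2]
12. ~p3, 2   [~<>-rule on 7 via 0R2]
Accessibility: 0R0, 0R1, 0R2, 1R1, 1R2, 2R2
Branch closes: p3 and ~p3 both at 2.
All branches of the tableau close; one closing branch shown above.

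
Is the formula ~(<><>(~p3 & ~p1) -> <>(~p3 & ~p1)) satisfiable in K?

Satisfiable

1. ~(<><>(~p3 & ~p1) -> <>(~p3 & ~p1)), u
2. <><>(~p3 & ~p1), u
3. ~<>(~p3 & ~p1), u
4. <>(~p3 & ~p1), v
5. ~(~p3 & ~p1), v
6. p1, v
7. ~p3 & ~p1, w
8. ~p3, w
9. ~p1, w
Accessibility: uRv, vRw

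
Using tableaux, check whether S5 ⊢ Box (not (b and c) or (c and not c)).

Not valid

Tableau for the negation not Box (not (b and c) or (c and not c)):
1. not Box (not (b and c) or (c and not c)), w0
2. not (not (b and c) or (c and not c)), w1
3. b and c, w1
4. not (c and not c), w1
5. b, w1
6. c, w1
Accessibility: w0Rw0, w0Rw1, w1Rw0, w1Rw1
The negation has an open branch (countermodel exists).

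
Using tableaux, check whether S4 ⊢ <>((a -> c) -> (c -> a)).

Tableau for the negation ~<>((a -> c) -> (c -> a)):
1. ~<>((a -> c) -> (c -> a)), 0
2. ~((a -> c) -> (c -> a)), 0   [~<>-rule on 1 via 0R0]
3. a -> c, 0   [~->-rule on 2]
4. ~(c -> a), 0   [~->-rule on 2]
5. c, 0   [~->-rule on 4]
6. ~a, 0   [~->-rule on 4]
Accessibility: 0R0
The negation has an open branch (countermodel exists).

Invalid (countermodel exists)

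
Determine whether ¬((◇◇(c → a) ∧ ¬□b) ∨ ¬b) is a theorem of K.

Not valid

Tableau for the negation (◇◇(c → a) ∧ ¬□b) ∨ ¬b:
1. (◇◇(c → a) ∧ ¬□b) ∨ ¬b, 0
2. ¬b, 0   [∨-rule on 1 (branches; this branch)]
The negation has an open branch (countermodel exists).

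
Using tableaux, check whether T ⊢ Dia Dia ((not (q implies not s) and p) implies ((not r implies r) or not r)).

Yes, valid

Tableau for the negation not Dia Dia ((not (q implies not s) and p) implies ((not r implies r) or not r)):
1. not Dia Dia ((not (q implies not s) and p) implies ((not r implies r) or not r)), w0
2. not Dia ((not (q implies not s) and p) implies ((not r implies r) or not r)), w0
3. not ((not (q implies not s) and p) implies ((not r implies r) or not r)), w0
4. not (q implies not s) and p, w0
5. not ((not r implies r) or not r), w0
6. not (q implies not s), w0
7. p, w0
8. not (not r implies r), w0
9. r, w0
10. q, w0
11. s, w0
12. not r, w0
Accessibility: w0Rw0
Branch closes: r and not r both at w0.
All branches of the negation close; one closing branch shown above.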